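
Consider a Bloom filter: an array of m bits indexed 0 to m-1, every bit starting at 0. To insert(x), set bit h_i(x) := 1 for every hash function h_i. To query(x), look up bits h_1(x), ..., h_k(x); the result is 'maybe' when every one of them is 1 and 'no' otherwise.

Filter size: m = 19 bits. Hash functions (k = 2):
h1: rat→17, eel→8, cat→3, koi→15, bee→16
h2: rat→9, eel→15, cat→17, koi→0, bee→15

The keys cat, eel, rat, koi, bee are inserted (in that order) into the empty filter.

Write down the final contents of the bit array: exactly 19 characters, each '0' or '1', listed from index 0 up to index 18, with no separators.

Start: bits=0000000000000000000
After insert 'cat': sets bits 3 17 -> bits=0001000000000000010
After insert 'eel': sets bits 8 15 -> bits=0001000010000001010
After insert 'rat': sets bits 9 17 -> bits=0001000011000001010
After insert 'koi': sets bits 0 15 -> bits=1001000011000001010
After insert 'bee': sets bits 15 16 -> bits=1001000011000001110

Answer: 1001000011000001110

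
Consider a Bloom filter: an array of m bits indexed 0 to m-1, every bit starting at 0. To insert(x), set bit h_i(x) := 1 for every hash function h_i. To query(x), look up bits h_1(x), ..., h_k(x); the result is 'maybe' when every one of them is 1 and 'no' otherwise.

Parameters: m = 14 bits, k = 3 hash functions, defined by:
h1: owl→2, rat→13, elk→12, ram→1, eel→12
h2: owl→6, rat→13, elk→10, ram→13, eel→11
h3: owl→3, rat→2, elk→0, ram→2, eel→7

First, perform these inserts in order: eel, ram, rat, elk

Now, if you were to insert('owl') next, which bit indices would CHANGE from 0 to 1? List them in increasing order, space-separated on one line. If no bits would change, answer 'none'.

Start: bits=00000000000000
After insert 'eel': sets bits 7 11 12 -> bits=00000001000110
After insert 'ram': sets bits 1 2 13 -> bits=01100001000111
After insert 'rat': sets bits 2 13 -> bits=01100001000111
After insert 'elk': sets bits 0 10 12 -> bits=11100001001111
insert 'owl' would touch bits 2 3 6; currently bit2=1, bit3=0, bit6=0
Bits that are 0 among those (would change 0->1): 3 6

Answer: 3 6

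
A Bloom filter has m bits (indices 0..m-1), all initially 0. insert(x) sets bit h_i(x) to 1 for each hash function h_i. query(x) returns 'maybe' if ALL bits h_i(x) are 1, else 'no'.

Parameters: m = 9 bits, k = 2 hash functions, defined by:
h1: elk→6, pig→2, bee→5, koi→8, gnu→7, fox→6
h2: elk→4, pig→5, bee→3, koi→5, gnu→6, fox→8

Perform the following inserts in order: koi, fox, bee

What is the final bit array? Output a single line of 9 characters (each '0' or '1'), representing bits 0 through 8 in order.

Answer: 000101101

Derivation:
Start: bits=000000000
After insert 'koi': sets bits 5 8 -> bits=000001001
After insert 'fox': sets bits 6 8 -> bits=000001101
After insert 'bee': sets bits 3 5 -> bits=000101101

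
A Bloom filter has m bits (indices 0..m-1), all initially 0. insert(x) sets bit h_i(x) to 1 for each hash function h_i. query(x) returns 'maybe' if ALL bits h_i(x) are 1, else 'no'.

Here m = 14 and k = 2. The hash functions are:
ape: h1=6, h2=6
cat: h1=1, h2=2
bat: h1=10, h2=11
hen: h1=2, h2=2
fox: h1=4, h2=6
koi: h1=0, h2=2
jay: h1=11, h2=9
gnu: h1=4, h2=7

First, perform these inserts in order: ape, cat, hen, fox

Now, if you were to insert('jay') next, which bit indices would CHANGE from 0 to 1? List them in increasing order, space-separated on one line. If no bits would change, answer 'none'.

Answer: 9 11

Derivation:
Start: bits=00000000000000
After insert 'ape': sets bits 6 -> bits=00000010000000
After insert 'cat': sets bits 1 2 -> bits=01100010000000
After insert 'hen': sets bits 2 -> bits=01100010000000
After insert 'fox': sets bits 4 6 -> bits=01101010000000
insert 'jay' would touch bits 9 11; currently bit9=0, bit11=0
Bits that are 0 among those (would change 0->1): 9 11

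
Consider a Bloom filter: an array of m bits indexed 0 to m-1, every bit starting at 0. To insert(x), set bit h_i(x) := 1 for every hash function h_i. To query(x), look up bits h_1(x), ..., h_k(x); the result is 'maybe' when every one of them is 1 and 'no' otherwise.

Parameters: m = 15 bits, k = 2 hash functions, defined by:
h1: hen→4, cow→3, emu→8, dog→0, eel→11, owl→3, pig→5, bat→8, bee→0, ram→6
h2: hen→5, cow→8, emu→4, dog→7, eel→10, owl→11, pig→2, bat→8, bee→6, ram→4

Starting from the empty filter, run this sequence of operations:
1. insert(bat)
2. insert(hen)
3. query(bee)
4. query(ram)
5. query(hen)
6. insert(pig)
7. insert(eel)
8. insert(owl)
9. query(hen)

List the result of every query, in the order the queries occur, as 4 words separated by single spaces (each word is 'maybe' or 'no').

Answer: no no maybe maybe

Derivation:
Start: bits=000000000000000
Op 1: insert bat -> sets bits 8 -> bits=000000001000000
Op 2: insert hen -> sets bits 4 5 -> bits=000011001000000
Op 3: query bee -> checks bit0=0, bit6=0 (has a 0) -> no
Op 4: query ram -> checks bit4=1, bit6=0 (has a 0) -> no
Op 5: query hen -> checks bit4=1, bit5=1 (all 1) -> maybe
Op 6: insert pig -> sets bits 2 5 -> bits=001011001000000
Op 7: insert eel -> sets bits 10 11 -> bits=001011001011000
Op 8: insert owl -> sets bits 3 11 -> bits=001111001011000
Op 9: query hen -> checks bit4=1, bit5=1 (all 1) -> maybe
Query results in order: no no maybe maybe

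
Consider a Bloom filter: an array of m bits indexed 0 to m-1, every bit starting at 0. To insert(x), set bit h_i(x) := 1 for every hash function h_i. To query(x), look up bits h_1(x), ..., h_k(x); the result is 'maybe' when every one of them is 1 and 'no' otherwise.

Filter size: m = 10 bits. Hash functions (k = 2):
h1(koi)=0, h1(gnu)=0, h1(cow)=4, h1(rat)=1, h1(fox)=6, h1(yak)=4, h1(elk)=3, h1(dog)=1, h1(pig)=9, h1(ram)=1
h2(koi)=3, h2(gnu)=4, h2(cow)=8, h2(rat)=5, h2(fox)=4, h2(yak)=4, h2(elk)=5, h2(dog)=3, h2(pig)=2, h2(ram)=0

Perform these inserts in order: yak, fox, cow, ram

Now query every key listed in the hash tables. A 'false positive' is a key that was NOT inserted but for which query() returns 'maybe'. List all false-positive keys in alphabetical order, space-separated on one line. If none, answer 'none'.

Answer: gnu

Derivation:
Start: bits=0000000000
After insert 'yak': sets bits 4 -> bits=0000100000
After insert 'fox': sets bits 4 6 -> bits=0000101000
After insert 'cow': sets bits 4 8 -> bits=0000101010
After insert 'ram': sets bits 0 1 -> bits=1100101010
Not inserted: dog elk gnu koi pig rat — query each against bits=1100101010:
query dog: checks bit1=1, bit3=0 (has a 0) -> no => not a false positive
query elk: checks bit3=0, bit5=0 (has a 0) -> no => not a false positive
query gnu: checks bit0=1, bit4=1 (all 1) -> maybe => FALSE POSITIVE
query koi: checks bit0=1, bit3=0 (has a 0) -> no => not a false positive
query pig: checks bit2=0, bit9=0 (has a 0) -> no => not a false positive
query rat: checks bit1=1, bit5=0 (has a 0) -> no => not a false positive
False positives (alphabetical): gnu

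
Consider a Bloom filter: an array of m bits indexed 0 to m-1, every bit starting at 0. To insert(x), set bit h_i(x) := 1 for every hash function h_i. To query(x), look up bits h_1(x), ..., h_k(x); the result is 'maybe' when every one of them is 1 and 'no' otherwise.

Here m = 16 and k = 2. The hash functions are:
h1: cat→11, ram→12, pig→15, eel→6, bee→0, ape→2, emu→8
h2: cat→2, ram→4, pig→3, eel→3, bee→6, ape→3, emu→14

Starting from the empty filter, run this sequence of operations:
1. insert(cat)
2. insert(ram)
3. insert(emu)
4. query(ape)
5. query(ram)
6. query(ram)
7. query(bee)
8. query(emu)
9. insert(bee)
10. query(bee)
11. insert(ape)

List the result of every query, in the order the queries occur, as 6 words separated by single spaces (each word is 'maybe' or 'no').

Start: bits=0000000000000000
Op 1: insert cat -> sets bits 2 11 -> bits=0010000000010000
Op 2: insert ram -> sets bits 4 12 -> bits=0010100000011000
Op 3: insert emu -> sets bits 8 14 -> bits=0010100010011010
Op 4: query ape -> checks bit2=1, bit3=0 (has a 0) -> no
Op 5: query ram -> checks bit4=1, bit12=1 (all 1) -> maybe
Op 6: query ram -> checks bit4=1, bit12=1 (all 1) -> maybe
Op 7: query bee -> checks bit0=0, bit6=0 (has a 0) -> no
Op 8: query emu -> checks bit8=1, bit14=1 (all 1) -> maybe
Op 9: insert bee -> sets bits 0 6 -> bits=1010101010011010
Op 10: query bee -> checks bit0=1, bit6=1 (all 1) -> maybe
Op 11: insert ape -> sets bits 2 3 -> bits=1011101010011010
Query results in order: no maybe maybe no maybe maybe

Answer: no maybe maybe no maybe maybe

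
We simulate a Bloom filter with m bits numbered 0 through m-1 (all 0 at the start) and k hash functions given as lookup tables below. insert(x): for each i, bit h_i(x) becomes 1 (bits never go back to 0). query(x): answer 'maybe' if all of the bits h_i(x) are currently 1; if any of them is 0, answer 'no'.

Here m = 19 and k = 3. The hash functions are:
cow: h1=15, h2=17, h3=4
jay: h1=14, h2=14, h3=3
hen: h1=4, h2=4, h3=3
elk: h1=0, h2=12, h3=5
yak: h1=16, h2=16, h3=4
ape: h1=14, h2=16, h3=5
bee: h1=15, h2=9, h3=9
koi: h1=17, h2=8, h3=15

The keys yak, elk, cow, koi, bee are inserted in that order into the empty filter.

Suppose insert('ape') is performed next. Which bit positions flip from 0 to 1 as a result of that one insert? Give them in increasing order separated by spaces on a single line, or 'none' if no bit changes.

Answer: 14

Derivation:
Start: bits=0000000000000000000
After insert 'yak': sets bits 4 16 -> bits=0000100000000000100
After insert 'elk': sets bits 0 5 12 -> bits=1000110000001000100
After insert 'cow': sets bits 4 15 17 -> bits=1000110000001001110
After insert 'koi': sets bits 8 15 17 -> bits=1000110010001001110
After insert 'bee': sets bits 9 15 -> bits=1000110011001001110
insert 'ape' would touch bits 5 14 16; currently bit5=1, bit14=0, bit16=1
Bits that are 0 among those (would change 0->1): 14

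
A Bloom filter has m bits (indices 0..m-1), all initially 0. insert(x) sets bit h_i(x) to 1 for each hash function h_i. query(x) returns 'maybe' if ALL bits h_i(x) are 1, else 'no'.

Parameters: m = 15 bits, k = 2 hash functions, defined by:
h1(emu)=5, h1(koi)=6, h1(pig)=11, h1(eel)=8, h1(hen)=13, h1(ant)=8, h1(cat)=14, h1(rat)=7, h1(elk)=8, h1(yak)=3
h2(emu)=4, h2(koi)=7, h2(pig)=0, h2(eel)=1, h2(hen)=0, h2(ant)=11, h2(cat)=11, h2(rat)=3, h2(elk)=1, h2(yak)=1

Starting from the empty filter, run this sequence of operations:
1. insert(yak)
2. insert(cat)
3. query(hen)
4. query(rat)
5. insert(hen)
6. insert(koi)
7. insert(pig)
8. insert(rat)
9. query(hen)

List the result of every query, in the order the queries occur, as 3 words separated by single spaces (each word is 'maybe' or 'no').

Start: bits=000000000000000
Op 1: insert yak -> sets bits 1 3 -> bits=010100000000000
Op 2: insert cat -> sets bits 11 14 -> bits=010100000001001
Op 3: query hen -> checks bit0=0, bit13=0 (has a 0) -> no
Op 4: query rat -> checks bit3=1, bit7=0 (has a 0) -> no
Op 5: insert hen -> sets bits 0 13 -> bits=110100000001011
Op 6: insert koi -> sets bits 6 7 -> bits=110100110001011
Op 7: insert pig -> sets bits 0 11 -> bits=110100110001011
Op 8: insert rat -> sets bits 3 7 -> bits=110100110001011
Op 9: query hen -> checks bit0=1, bit13=1 (all 1) -> maybe
Query results in order: no no maybe

Answer: no no maybe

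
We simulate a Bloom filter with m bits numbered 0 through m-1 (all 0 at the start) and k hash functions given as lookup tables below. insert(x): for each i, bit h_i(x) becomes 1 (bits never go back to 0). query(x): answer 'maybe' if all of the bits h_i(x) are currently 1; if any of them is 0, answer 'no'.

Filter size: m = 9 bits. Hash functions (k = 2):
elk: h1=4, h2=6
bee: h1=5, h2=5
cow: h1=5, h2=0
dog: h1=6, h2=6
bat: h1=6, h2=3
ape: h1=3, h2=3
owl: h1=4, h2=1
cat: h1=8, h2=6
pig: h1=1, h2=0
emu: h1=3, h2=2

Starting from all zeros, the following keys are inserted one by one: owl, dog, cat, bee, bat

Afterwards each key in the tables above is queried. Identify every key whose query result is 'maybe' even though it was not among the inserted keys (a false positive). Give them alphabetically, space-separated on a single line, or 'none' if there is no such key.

Start: bits=000000000
After insert 'owl': sets bits 1 4 -> bits=010010000
After insert 'dog': sets bits 6 -> bits=010010100
After insert 'cat': sets bits 6 8 -> bits=010010101
After insert 'bee': sets bits 5 -> bits=010011101
After insert 'bat': sets bits 3 6 -> bits=010111101
Not inserted: ape cow elk emu pig — query each against bits=010111101:
query ape: checks bit3=1 (all 1) -> maybe => FALSE POSITIVE
query cow: checks bit0=0, bit5=1 (has a 0) -> no => not a false positive
query elk: checks bit4=1, bit6=1 (all 1) -> maybe => FALSE POSITIVE
query emu: checks bit2=0, bit3=1 (has a 0) -> no => not a false positive
query pig: checks bit0=0, bit1=1 (has a 0) -> no => not a false positive
False positives (alphabetical): ape elk

Answer: ape elk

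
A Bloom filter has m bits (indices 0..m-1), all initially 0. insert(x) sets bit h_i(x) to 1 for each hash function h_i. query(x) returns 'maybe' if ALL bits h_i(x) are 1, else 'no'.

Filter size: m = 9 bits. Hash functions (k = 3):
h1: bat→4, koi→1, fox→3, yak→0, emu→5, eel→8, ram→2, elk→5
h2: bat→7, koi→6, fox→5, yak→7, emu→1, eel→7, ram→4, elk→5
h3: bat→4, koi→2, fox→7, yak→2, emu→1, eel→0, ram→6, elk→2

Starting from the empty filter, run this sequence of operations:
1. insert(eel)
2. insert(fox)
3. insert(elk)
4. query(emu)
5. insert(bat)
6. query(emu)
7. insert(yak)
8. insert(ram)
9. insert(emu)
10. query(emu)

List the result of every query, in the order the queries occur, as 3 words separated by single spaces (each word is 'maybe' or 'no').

Answer: no no maybe

Derivation:
Start: bits=000000000
Op 1: insert eel -> sets bits 0 7 8 -> bits=100000011
Op 2: insert fox -> sets bits 3 5 7 -> bits=100101011
Op 3: insert elk -> sets bits 2 5 -> bits=101101011
Op 4: query emu -> checks bit1=0, bit5=1 (has a 0) -> no
Op 5: insert bat -> sets bits 4 7 -> bits=101111011
Op 6: query emu -> checks bit1=0, bit5=1 (has a 0) -> no
Op 7: insert yak -> sets bits 0 2 7 -> bits=101111011
Op 8: insert ram -> sets bits 2 4 6 -> bits=101111111
Op 9: insert emu -> sets bits 1 5 -> bits=111111111
Op 10: query emu -> checks bit1=1, bit5=1 (all 1) -> maybe
Query results in order: no no maybe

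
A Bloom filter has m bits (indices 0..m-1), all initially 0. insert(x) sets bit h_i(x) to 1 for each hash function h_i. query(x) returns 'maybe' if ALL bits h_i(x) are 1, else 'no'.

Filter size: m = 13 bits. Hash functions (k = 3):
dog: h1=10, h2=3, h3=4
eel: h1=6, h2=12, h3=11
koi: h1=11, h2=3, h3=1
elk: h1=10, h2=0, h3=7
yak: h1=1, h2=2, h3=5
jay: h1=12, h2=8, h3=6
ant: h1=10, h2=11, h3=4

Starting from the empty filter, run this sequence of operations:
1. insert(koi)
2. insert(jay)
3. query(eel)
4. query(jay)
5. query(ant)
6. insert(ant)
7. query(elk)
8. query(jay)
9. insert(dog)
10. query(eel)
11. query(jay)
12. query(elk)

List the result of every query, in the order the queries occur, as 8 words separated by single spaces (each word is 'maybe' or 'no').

Answer: maybe maybe no no maybe maybe maybe no

Derivation:
Start: bits=0000000000000
Op 1: insert koi -> sets bits 1 3 11 -> bits=0101000000010
Op 2: insert jay -> sets bits 6 8 12 -> bits=0101001010011
Op 3: query eel -> checks bit6=1, bit11=1, bit12=1 (all 1) -> maybe
Op 4: query jay -> checks bit6=1, bit8=1, bit12=1 (all 1) -> maybe
Op 5: query ant -> checks bit4=0, bit10=0, bit11=1 (has a 0) -> no
Op 6: insert ant -> sets bits 4 10 11 -> bits=0101101010111
Op 7: query elk -> checks bit0=0, bit7=0, bit10=1 (has a 0) -> no
Op 8: query jay -> checks bit6=1, bit8=1, bit12=1 (all 1) -> maybe
Op 9: insert dog -> sets bits 3 4 10 -> bits=0101101010111
Op 10: query eel -> checks bit6=1, bit11=1, bit12=1 (all 1) -> maybe
Op 11: query jay -> checks bit6=1, bit8=1, bit12=1 (all 1) -> maybe
Op 12: query elk -> checks bit0=0, bit7=0, bit10=1 (has a 0) -> no
Query results in order: maybe maybe no no maybe maybe maybe no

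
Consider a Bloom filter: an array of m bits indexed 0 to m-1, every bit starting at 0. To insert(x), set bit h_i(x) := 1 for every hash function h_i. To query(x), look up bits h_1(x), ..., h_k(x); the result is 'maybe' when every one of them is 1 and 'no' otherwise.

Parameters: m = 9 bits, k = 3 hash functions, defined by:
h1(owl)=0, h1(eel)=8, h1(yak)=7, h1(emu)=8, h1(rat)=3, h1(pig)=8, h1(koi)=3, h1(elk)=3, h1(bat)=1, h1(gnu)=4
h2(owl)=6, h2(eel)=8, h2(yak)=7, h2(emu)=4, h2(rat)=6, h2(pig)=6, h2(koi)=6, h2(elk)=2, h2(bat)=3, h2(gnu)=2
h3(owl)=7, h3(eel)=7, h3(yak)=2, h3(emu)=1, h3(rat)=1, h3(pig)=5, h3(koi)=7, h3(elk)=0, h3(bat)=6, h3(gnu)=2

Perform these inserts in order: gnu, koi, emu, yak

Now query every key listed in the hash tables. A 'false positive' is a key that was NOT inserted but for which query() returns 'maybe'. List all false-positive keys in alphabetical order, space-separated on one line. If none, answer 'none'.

Start: bits=000000000
After insert 'gnu': sets bits 2 4 -> bits=001010000
After insert 'koi': sets bits 3 6 7 -> bits=001110110
After insert 'emu': sets bits 1 4 8 -> bits=011110111
After insert 'yak': sets bits 2 7 -> bits=011110111
Not inserted: bat eel elk owl pig rat — query each against bits=011110111:
query bat: checks bit1=1, bit3=1, bit6=1 (all 1) -> maybe => FALSE POSITIVE
query eel: checks bit7=1, bit8=1 (all 1) -> maybe => FALSE POSITIVE
query elk: checks bit0=0, bit2=1, bit3=1 (has a 0) -> no => not a false positive
query owl: checks bit0=0, bit6=1, bit7=1 (has a 0) -> no => not a false positive
query pig: checks bit5=0, bit6=1, bit8=1 (has a 0) -> no => not a false positive
query rat: checks bit1=1, bit3=1, bit6=1 (all 1) -> maybe => FALSE POSITIVE
False positives (alphabetical): bat eel rat

Answer: bat eel rat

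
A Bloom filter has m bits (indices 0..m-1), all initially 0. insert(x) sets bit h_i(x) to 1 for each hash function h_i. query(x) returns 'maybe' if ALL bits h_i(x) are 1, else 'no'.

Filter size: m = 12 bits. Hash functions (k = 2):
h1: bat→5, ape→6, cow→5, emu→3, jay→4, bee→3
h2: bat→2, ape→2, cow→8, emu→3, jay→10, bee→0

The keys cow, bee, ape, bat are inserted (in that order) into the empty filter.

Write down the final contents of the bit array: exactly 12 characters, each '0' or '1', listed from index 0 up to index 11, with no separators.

Start: bits=000000000000
After insert 'cow': sets bits 5 8 -> bits=000001001000
After insert 'bee': sets bits 0 3 -> bits=100101001000
After insert 'ape': sets bits 2 6 -> bits=101101101000
After insert 'bat': sets bits 2 5 -> bits=101101101000

Answer: 101101101000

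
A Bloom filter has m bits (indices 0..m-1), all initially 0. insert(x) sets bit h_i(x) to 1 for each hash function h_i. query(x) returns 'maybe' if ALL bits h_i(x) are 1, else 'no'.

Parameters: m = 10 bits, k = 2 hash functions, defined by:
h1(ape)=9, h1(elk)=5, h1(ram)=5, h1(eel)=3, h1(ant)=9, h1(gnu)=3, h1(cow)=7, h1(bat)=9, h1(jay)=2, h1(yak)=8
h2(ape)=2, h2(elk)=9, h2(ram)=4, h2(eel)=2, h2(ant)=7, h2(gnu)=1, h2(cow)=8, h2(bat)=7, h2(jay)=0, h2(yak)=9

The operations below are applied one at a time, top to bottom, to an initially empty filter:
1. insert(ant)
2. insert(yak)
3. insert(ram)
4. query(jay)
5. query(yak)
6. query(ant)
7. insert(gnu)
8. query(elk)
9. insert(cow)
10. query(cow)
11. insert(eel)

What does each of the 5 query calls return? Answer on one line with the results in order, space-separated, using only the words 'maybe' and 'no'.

Answer: no maybe maybe maybe maybe

Derivation:
Start: bits=0000000000
Op 1: insert ant -> sets bits 7 9 -> bits=0000000101
Op 2: insert yak -> sets bits 8 9 -> bits=0000000111
Op 3: insert ram -> sets bits 4 5 -> bits=0000110111
Op 4: query jay -> checks bit0=0, bit2=0 (has a 0) -> no
Op 5: query yak -> checks bit8=1, bit9=1 (all 1) -> maybe
Op 6: query ant -> checks bit7=1, bit9=1 (all 1) -> maybe
Op 7: insert gnu -> sets bits 1 3 -> bits=0101110111
Op 8: query elk -> checks bit5=1, bit9=1 (all 1) -> maybe
Op 9: insert cow -> sets bits 7 8 -> bits=0101110111
Op 10: query cow -> checks bit7=1, bit8=1 (all 1) -> maybe
Op 11: insert eel -> sets bits 2 3 -> bits=0111110111
Query results in order: no maybe maybe maybe maybe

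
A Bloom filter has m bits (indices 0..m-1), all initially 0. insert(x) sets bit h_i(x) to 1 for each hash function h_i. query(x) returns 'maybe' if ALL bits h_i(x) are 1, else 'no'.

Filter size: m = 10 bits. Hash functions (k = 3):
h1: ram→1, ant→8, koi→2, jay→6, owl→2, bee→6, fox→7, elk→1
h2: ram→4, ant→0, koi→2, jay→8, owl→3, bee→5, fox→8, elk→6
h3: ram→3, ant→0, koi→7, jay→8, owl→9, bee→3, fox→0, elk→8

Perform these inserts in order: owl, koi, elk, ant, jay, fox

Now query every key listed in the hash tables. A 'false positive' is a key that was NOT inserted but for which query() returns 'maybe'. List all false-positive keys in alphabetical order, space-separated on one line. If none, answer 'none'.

Start: bits=0000000000
After insert 'owl': sets bits 2 3 9 -> bits=0011000001
After insert 'koi': sets bits 2 7 -> bits=0011000101
After insert 'elk': sets bits 1 6 8 -> bits=0111001111
After insert 'ant': sets bits 0 8 -> bits=1111001111
After insert 'jay': sets bits 6 8 -> bits=1111001111
After insert 'fox': sets bits 0 7 8 -> bits=1111001111
Not inserted: bee ram — query each against bits=1111001111:
query bee: checks bit3=1, bit5=0, bit6=1 (has a 0) -> no => not a false positive
query ram: checks bit1=1, bit3=1, bit4=0 (has a 0) -> no => not a false positive
False positives (alphabetical): none

Answer: none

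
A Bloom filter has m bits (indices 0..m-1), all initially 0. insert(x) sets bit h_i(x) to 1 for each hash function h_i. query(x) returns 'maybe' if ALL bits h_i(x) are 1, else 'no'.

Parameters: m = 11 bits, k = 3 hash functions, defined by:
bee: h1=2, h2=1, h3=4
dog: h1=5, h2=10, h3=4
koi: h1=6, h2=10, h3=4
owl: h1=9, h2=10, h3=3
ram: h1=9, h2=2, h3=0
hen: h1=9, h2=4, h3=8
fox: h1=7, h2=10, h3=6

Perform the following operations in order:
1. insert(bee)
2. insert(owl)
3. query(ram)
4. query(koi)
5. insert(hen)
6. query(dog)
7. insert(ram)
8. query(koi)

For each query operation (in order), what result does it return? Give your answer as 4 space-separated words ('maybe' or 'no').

Start: bits=00000000000
Op 1: insert bee -> sets bits 1 2 4 -> bits=01101000000
Op 2: insert owl -> sets bits 3 9 10 -> bits=01111000011
Op 3: query ram -> checks bit0=0, bit2=1, bit9=1 (has a 0) -> no
Op 4: query koi -> checks bit4=1, bit6=0, bit10=1 (has a 0) -> no
Op 5: insert hen -> sets bits 4 8 9 -> bits=01111000111
Op 6: query dog -> checks bit4=1, bit5=0, bit10=1 (has a 0) -> no
Op 7: insert ram -> sets bits 0 2 9 -> bits=11111000111
Op 8: query koi -> checks bit4=1, bit6=0, bit10=1 (has a 0) -> no
Query results in order: no no no no

Answer: no no no no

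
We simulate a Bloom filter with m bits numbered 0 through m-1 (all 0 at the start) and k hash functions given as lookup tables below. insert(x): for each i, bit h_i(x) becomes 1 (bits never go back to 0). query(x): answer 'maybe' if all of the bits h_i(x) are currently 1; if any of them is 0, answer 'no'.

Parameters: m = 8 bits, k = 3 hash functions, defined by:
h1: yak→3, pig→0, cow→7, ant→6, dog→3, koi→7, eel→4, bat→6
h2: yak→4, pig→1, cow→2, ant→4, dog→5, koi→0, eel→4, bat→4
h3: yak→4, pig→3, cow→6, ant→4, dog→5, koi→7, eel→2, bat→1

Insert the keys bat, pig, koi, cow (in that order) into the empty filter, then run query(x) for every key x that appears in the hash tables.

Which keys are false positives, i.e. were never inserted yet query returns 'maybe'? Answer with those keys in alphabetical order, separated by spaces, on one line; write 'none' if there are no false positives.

Start: bits=00000000
After insert 'bat': sets bits 1 4 6 -> bits=01001010
After insert 'pig': sets bits 0 1 3 -> bits=11011010
After insert 'koi': sets bits 0 7 -> bits=11011011
After insert 'cow': sets bits 2 6 7 -> bits=11111011
Not inserted: ant dog eel yak — query each against bits=11111011:
query ant: checks bit4=1, bit6=1 (all 1) -> maybe => FALSE POSITIVE
query dog: checks bit3=1, bit5=0 (has a 0) -> no => not a false positive
query eel: checks bit2=1, bit4=1 (all 1) -> maybe => FALSE POSITIVE
query yak: checks bit3=1, bit4=1 (all 1) -> maybe => FALSE POSITIVE
False positives (alphabetical): ant eel yak

Answer: ant eel yak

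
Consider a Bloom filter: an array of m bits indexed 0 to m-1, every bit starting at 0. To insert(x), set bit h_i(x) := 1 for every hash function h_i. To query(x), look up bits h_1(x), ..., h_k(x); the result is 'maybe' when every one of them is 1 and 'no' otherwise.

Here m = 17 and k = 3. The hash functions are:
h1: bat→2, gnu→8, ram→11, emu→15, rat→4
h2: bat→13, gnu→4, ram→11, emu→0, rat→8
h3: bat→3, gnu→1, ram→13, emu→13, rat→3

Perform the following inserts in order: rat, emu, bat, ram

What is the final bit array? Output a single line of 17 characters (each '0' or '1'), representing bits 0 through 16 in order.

Start: bits=00000000000000000
After insert 'rat': sets bits 3 4 8 -> bits=00011000100000000
After insert 'emu': sets bits 0 13 15 -> bits=10011000100001010
After insert 'bat': sets bits 2 3 13 -> bits=10111000100001010
After insert 'ram': sets bits 11 13 -> bits=10111000100101010

Answer: 10111000100101010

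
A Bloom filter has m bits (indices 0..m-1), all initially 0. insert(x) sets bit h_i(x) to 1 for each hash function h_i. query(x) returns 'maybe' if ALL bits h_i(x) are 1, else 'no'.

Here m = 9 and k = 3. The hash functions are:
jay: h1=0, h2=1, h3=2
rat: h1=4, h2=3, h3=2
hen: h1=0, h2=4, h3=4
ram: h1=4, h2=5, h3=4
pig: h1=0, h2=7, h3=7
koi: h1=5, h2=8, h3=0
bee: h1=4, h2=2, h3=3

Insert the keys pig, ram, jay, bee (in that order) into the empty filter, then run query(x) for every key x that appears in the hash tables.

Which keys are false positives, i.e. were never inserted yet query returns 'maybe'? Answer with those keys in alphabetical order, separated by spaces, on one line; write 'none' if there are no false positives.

Start: bits=000000000
After insert 'pig': sets bits 0 7 -> bits=100000010
After insert 'ram': sets bits 4 5 -> bits=100011010
After insert 'jay': sets bits 0 1 2 -> bits=111011010
After insert 'bee': sets bits 2 3 4 -> bits=111111010
Not inserted: hen koi rat — query each against bits=111111010:
query hen: checks bit0=1, bit4=1 (all 1) -> maybe => FALSE POSITIVE
query koi: checks bit0=1, bit5=1, bit8=0 (has a 0) -> no => not a false positive
query rat: checks bit2=1, bit3=1, bit4=1 (all 1) -> maybe => FALSE POSITIVE
False positives (alphabetical): hen rat

Answer: hen rat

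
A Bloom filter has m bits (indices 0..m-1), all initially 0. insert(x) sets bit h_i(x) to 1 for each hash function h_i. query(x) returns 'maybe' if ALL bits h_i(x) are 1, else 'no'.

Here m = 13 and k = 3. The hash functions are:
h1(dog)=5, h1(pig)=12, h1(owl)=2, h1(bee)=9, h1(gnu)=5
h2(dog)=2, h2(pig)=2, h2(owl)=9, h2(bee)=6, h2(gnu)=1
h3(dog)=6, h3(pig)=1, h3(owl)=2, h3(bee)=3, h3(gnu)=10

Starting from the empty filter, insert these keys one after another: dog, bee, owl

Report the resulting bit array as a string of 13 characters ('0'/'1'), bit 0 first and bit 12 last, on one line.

Answer: 0011011001000

Derivation:
Start: bits=0000000000000
After insert 'dog': sets bits 2 5 6 -> bits=0010011000000
After insert 'bee': sets bits 3 6 9 -> bits=0011011001000
After insert 'owl': sets bits 2 9 -> bits=0011011001000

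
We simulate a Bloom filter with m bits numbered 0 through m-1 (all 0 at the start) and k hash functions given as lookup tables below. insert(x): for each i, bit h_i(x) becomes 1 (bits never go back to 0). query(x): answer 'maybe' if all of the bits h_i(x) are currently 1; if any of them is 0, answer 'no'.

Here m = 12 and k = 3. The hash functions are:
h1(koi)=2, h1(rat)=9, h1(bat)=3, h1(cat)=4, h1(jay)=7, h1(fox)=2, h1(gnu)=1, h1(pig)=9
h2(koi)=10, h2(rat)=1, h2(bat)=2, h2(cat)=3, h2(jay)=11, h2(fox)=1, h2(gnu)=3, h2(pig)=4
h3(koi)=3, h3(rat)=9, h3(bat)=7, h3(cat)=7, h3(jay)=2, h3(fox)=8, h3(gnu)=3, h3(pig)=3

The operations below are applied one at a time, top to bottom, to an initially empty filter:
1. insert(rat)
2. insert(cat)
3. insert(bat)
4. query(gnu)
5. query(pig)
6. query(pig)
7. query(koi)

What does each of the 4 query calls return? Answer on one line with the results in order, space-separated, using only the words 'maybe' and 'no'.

Start: bits=000000000000
Op 1: insert rat -> sets bits 1 9 -> bits=010000000100
Op 2: insert cat -> sets bits 3 4 7 -> bits=010110010100
Op 3: insert bat -> sets bits 2 3 7 -> bits=011110010100
Op 4: query gnu -> checks bit1=1, bit3=1 (all 1) -> maybe
Op 5: query pig -> checks bit3=1, bit4=1, bit9=1 (all 1) -> maybe
Op 6: query pig -> checks bit3=1, bit4=1, bit9=1 (all 1) -> maybe
Op 7: query koi -> checks bit2=1, bit3=1, bit10=0 (has a 0) -> no
Query results in order: maybe maybe maybe no

Answer: maybe maybe maybe no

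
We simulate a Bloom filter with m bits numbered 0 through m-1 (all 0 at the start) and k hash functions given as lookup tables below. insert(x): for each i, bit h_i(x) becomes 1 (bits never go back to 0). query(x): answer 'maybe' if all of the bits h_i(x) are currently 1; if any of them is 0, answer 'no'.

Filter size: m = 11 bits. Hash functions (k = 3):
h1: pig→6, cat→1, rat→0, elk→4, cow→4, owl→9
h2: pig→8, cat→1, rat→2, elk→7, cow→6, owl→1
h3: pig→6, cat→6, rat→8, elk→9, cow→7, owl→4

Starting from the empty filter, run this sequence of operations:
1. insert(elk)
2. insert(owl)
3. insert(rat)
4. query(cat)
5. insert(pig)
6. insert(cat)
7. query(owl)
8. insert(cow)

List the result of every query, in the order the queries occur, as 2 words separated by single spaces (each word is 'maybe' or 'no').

Start: bits=00000000000
Op 1: insert elk -> sets bits 4 7 9 -> bits=00001001010
Op 2: insert owl -> sets bits 1 4 9 -> bits=01001001010
Op 3: insert rat -> sets bits 0 2 8 -> bits=11101001110
Op 4: query cat -> checks bit1=1, bit6=0 (has a 0) -> no
Op 5: insert pig -> sets bits 6 8 -> bits=11101011110
Op 6: insert cat -> sets bits 1 6 -> bits=11101011110
Op 7: query owl -> checks bit1=1, bit4=1, bit9=1 (all 1) -> maybe
Op 8: insert cow -> sets bits 4 6 7 -> bits=11101011110
Query results in order: no maybe

Answer: no maybe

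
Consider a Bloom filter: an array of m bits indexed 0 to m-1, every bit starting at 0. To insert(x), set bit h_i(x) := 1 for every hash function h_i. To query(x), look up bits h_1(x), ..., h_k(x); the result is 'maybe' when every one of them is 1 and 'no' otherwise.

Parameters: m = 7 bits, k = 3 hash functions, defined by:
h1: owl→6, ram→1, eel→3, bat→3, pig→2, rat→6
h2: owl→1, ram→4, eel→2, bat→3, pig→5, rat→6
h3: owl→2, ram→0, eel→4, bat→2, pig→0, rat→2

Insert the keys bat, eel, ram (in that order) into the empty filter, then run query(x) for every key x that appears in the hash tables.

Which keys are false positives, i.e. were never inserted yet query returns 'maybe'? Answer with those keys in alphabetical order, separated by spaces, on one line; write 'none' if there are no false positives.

Answer: none

Derivation:
Start: bits=0000000
After insert 'bat': sets bits 2 3 -> bits=0011000
After insert 'eel': sets bits 2 3 4 -> bits=0011100
After insert 'ram': sets bits 0 1 4 -> bits=1111100
Not inserted: owl pig rat — query each against bits=1111100:
query owl: checks bit1=1, bit2=1, bit6=0 (has a 0) -> no => not a false positive
query pig: checks bit0=1, bit2=1, bit5=0 (has a 0) -> no => not a false positive
query rat: checks bit2=1, bit6=0 (has a 0) -> no => not a false positive
False positives (alphabetical): none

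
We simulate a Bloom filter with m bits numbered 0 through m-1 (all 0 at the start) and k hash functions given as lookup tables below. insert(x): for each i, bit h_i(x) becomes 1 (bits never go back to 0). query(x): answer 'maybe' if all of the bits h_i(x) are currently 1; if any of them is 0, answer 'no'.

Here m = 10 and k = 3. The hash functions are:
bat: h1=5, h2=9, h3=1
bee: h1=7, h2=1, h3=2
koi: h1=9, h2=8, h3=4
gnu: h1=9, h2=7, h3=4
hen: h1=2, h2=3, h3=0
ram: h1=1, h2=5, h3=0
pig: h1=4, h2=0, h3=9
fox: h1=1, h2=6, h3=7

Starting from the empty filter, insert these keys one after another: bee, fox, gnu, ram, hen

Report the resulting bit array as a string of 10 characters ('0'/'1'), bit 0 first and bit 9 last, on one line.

Answer: 1111111101

Derivation:
Start: bits=0000000000
After insert 'bee': sets bits 1 2 7 -> bits=0110000100
After insert 'fox': sets bits 1 6 7 -> bits=0110001100
After insert 'gnu': sets bits 4 7 9 -> bits=0110101101
After insert 'ram': sets bits 0 1 5 -> bits=1110111101
After insert 'hen': sets bits 0 2 3 -> bits=1111111101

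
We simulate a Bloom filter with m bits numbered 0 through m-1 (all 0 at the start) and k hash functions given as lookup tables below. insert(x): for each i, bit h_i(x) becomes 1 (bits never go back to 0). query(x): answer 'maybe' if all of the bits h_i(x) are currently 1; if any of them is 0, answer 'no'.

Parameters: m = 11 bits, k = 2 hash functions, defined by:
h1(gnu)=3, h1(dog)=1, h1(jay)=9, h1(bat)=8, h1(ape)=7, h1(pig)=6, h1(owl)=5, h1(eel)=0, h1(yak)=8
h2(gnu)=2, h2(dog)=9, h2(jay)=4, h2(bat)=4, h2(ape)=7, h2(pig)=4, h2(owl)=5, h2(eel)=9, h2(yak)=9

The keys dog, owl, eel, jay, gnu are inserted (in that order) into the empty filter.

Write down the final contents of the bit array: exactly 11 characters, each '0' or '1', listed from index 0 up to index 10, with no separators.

Start: bits=00000000000
After insert 'dog': sets bits 1 9 -> bits=01000000010
After insert 'owl': sets bits 5 -> bits=01000100010
After insert 'eel': sets bits 0 9 -> bits=11000100010
After insert 'jay': sets bits 4 9 -> bits=11001100010
After insert 'gnu': sets bits 2 3 -> bits=11111100010

Answer: 11111100010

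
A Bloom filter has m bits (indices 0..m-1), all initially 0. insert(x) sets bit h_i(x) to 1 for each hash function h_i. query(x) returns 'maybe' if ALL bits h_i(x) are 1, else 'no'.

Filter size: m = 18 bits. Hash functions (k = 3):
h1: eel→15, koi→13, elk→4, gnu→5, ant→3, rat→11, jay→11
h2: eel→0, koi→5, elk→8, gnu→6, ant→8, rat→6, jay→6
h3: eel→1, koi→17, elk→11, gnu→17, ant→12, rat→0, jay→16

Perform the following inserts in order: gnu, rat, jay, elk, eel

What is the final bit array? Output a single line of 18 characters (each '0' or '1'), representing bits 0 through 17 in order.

Start: bits=000000000000000000
After insert 'gnu': sets bits 5 6 17 -> bits=000001100000000001
After insert 'rat': sets bits 0 6 11 -> bits=100001100001000001
After insert 'jay': sets bits 6 11 16 -> bits=100001100001000011
After insert 'elk': sets bits 4 8 11 -> bits=100011101001000011
After insert 'eel': sets bits 0 1 15 -> bits=110011101001000111

Answer: 110011101001000111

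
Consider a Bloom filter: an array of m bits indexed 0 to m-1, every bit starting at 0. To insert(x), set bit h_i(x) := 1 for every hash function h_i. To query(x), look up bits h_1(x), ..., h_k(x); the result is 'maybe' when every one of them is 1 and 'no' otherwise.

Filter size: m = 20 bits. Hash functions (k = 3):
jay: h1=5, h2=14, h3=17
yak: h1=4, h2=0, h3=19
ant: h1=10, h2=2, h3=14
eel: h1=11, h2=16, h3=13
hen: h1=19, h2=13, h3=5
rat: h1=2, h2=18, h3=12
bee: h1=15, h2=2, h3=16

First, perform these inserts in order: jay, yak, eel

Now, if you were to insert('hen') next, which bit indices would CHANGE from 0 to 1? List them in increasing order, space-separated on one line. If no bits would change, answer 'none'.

Start: bits=00000000000000000000
After insert 'jay': sets bits 5 14 17 -> bits=00000100000000100100
After insert 'yak': sets bits 0 4 19 -> bits=10001100000000100101
After insert 'eel': sets bits 11 13 16 -> bits=10001100000101101101
insert 'hen' would touch bits 5 13 19; currently bit5=1, bit13=1, bit19=1
Bits that are 0 among those (would change 0->1): none

Answer: none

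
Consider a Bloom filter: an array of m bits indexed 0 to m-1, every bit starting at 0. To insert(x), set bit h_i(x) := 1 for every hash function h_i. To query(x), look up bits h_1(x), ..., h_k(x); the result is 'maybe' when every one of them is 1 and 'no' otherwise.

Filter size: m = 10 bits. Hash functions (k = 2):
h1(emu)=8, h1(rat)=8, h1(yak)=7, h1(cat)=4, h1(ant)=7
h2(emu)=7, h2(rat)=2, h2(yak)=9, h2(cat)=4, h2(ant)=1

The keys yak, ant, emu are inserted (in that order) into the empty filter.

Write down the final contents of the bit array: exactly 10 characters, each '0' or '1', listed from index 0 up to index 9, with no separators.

Start: bits=0000000000
After insert 'yak': sets bits 7 9 -> bits=0000000101
After insert 'ant': sets bits 1 7 -> bits=0100000101
After insert 'emu': sets bits 7 8 -> bits=0100000111

Answer: 0100000111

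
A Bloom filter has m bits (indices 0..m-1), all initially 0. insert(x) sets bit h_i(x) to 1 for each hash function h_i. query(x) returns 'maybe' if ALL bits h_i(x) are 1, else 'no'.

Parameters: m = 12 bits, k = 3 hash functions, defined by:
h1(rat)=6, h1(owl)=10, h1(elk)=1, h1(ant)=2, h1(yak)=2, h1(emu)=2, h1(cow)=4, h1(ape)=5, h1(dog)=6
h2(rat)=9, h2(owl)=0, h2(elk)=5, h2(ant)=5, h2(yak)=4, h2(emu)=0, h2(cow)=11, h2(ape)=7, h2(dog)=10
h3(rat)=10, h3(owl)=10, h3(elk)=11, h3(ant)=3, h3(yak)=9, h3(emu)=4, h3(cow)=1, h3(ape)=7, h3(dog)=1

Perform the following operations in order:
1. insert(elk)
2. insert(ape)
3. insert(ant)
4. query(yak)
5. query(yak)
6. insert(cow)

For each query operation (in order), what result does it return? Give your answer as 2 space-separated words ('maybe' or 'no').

Start: bits=000000000000
Op 1: insert elk -> sets bits 1 5 11 -> bits=010001000001
Op 2: insert ape -> sets bits 5 7 -> bits=010001010001
Op 3: insert ant -> sets bits 2 3 5 -> bits=011101010001
Op 4: query yak -> checks bit2=1, bit4=0, bit9=0 (has a 0) -> no
Op 5: query yak -> checks bit2=1, bit4=0, bit9=0 (has a 0) -> no
Op 6: insert cow -> sets bits 1 4 11 -> bits=011111010001
Query results in order: no no

Answer: no no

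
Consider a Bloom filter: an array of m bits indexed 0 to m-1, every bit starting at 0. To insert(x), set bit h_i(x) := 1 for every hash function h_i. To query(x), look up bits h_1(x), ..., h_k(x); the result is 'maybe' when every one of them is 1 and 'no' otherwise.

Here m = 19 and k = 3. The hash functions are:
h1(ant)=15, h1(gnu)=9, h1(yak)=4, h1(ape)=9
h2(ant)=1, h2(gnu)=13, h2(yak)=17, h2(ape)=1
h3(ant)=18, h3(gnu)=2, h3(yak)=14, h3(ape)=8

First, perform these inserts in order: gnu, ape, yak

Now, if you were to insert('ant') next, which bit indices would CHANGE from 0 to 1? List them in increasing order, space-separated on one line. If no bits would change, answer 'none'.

Answer: 15 18

Derivation:
Start: bits=0000000000000000000
After insert 'gnu': sets bits 2 9 13 -> bits=0010000001000100000
After insert 'ape': sets bits 1 8 9 -> bits=0110000011000100000
After insert 'yak': sets bits 4 14 17 -> bits=0110100011000110010
insert 'ant' would touch bits 1 15 18; currently bit1=1, bit15=0, bit18=0
Bits that are 0 among those (would change 0->1): 15 18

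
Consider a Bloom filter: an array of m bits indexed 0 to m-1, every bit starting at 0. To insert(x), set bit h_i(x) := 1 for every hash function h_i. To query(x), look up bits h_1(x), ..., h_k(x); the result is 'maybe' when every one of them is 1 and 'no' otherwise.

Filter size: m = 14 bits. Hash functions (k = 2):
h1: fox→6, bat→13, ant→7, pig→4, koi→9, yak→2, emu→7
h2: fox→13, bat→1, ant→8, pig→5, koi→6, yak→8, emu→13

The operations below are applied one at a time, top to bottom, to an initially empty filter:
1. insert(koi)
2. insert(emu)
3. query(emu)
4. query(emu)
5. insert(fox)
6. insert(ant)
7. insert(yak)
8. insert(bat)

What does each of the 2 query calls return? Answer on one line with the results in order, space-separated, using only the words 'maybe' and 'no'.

Start: bits=00000000000000
Op 1: insert koi -> sets bits 6 9 -> bits=00000010010000
Op 2: insert emu -> sets bits 7 13 -> bits=00000011010001
Op 3: query emu -> checks bit7=1, bit13=1 (all 1) -> maybe
Op 4: query emu -> checks bit7=1, bit13=1 (all 1) -> maybe
Op 5: insert fox -> sets bits 6 13 -> bits=00000011010001
Op 6: insert ant -> sets bits 7 8 -> bits=00000011110001
Op 7: insert yak -> sets bits 2 8 -> bits=00100011110001
Op 8: insert bat -> sets bits 1 13 -> bits=01100011110001
Query results in order: maybe maybe

Answer: maybe maybe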